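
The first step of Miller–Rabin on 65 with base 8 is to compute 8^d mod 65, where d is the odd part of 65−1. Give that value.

8

65 − 1 = 64 = 2^6 · 1, so d = 1.
8^1 ≡ 8 (mod 65)
1 = 1 in binary powers of 2.
So 8^1 ≡ 8 ≡ 8 (mod 65).
Squaring chain: 8 → 64 → 1 → 1 → 1 → 1; reaches −1, so base 8 does not prove 65 composite.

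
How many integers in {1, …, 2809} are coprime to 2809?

Factor: 2809 = 53^2.
φ(2809) = 53^1·(53−1) = 2756.

2756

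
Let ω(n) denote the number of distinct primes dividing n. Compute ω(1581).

1581 = 3 · 527
527 = 17 · 31
1581 = 3 · 17 · 31, which has 3 distinct prime factors.

3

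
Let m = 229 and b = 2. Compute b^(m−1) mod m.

2^1 ≡ 2 (mod 229)
2^2 ≡ 2^2 = 4 ≡ 4 (mod 229)
2^4 ≡ 4^2 = 16 ≡ 16 (mod 229)
2^8 ≡ 16^2 = 256 ≡ 27 (mod 229)
2^16 ≡ 27^2 = 729 ≡ 42 (mod 229)
2^32 ≡ 42^2 = 1764 ≡ 161 (mod 229)
2^64 ≡ 161^2 = 25921 ≡ 44 (mod 229)
2^128 ≡ 44^2 = 1936 ≡ 104 (mod 229)
228 = 128 + 64 + 32 + 4 in binary powers of 2.
So 2^228 ≡ 104 · 44 · 161 · 16 ≡ 1 (mod 229).
Since the result is 1, base 2 gives no evidence that 229 is composite.

1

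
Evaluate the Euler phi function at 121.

110

Factor: 121 = 11^2.
φ(121) = 11^1·(11−1) = 110.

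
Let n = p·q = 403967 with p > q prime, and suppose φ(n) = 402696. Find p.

659

φ(n) = (p−1)(q−1) = n − (p+q) + 1, so p + q = 403967 − 402696 + 1 = 1272.
p and q are the roots of t² − 1272t + 403967 = 0.
Discriminant: 1272² − 4·403967 = 1617984 − 1615868 = 2116; √2116 = 46.
q = (1272 − 46)/2 = 613, p = (1272 + 46)/2 = 659.
Check: 613 · 659 = 403967.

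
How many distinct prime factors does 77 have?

77 = 7 · 11
77 = 7 · 11, which has 2 distinct prime factors.

2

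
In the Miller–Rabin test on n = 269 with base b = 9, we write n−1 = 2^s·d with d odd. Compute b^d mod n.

268

269 − 1 = 268 = 2^2 · 67, so d = 67.
9^1 ≡ 9 (mod 269)
9^2 ≡ 9^2 = 81 ≡ 81 (mod 269)
9^4 ≡ 81^2 = 6561 ≡ 105 (mod 269)
9^8 ≡ 105^2 = 11025 ≡ 265 (mod 269)
9^16 ≡ 265^2 = 70225 ≡ 16 (mod 269)
9^32 ≡ 16^2 = 256 ≡ 256 (mod 269)
9^64 ≡ 256^2 = 65536 ≡ 169 (mod 269)
67 = 64 + 2 + 1 in binary powers of 2.
So 9^67 ≡ 169 · 81 · 9 ≡ 268 (mod 269).
Since 9^d ≡ 268 (mod 269), base 9 does not prove 269 composite.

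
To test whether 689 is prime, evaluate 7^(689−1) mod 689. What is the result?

7^1 ≡ 7 (mod 689)
7^2 ≡ 7^2 = 49 ≡ 49 (mod 689)
7^4 ≡ 49^2 = 2401 ≡ 334 (mod 689)
7^8 ≡ 334^2 = 111556 ≡ 627 (mod 689)
7^16 ≡ 627^2 = 393129 ≡ 399 (mod 689)
7^32 ≡ 399^2 = 159201 ≡ 42 (mod 689)
7^64 ≡ 42^2 = 1764 ≡ 386 (mod 689)
7^128 ≡ 386^2 = 148996 ≡ 172 (mod 689)
7^256 ≡ 172^2 = 29584 ≡ 646 (mod 689)
7^512 ≡ 646^2 = 417316 ≡ 471 (mod 689)
688 = 512 + 128 + 32 + 16 in binary powers of 2.
So 7^688 ≡ 471 · 172 · 42 · 399 ≡ 386 (mod 689).
Since 386 ≠ 1, base 7 is a Fermat witness: 689 is composite.

386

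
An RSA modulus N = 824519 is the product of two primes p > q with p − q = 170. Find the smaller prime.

Since p = q + 170, we have 824519 = q(q + 170), so q² + 170q − 824519 = 0.
Discriminant: 170² + 4·824519 = 28900 + 3298076 = 3326976; √3326976 = 1824.
q = (−170 + 1824)/2 = 827, and p = q + 170 = 997.
Check: 827 · 997 = 824519.

827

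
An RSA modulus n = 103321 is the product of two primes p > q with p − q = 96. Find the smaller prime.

277

Since p = q + 96, we have 103321 = q(q + 96), so q² + 96q − 103321 = 0.
Discriminant: 96² + 4·103321 = 9216 + 413284 = 422500; √422500 = 650.
q = (−96 + 650)/2 = 277, and p = q + 96 = 373.
Check: 277 · 373 = 103321.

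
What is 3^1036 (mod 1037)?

3^1 ≡ 3 (mod 1037)
3^2 ≡ 3^2 = 9 ≡ 9 (mod 1037)
3^4 ≡ 9^2 = 81 ≡ 81 (mod 1037)
3^8 ≡ 81^2 = 6561 ≡ 339 (mod 1037)
3^16 ≡ 339^2 = 114921 ≡ 851 (mod 1037)
3^32 ≡ 851^2 = 724201 ≡ 375 (mod 1037)
3^64 ≡ 375^2 = 140625 ≡ 630 (mod 1037)
3^128 ≡ 630^2 = 396900 ≡ 766 (mod 1037)
3^256 ≡ 766^2 = 586756 ≡ 851 (mod 1037)
3^512 ≡ 851^2 = 724201 ≡ 375 (mod 1037)
3^1024 ≡ 375^2 = 140625 ≡ 630 (mod 1037)
1036 = 1024 + 8 + 4 in binary powers of 2.
So 3^1036 ≡ 630 · 339 · 81 ≡ 973 (mod 1037).
Since 973 ≠ 1, base 3 is a Fermat witness: 1037 is composite.

973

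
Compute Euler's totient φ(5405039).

5312736

Factor: 5405039 = 157 · 173 · 199.
φ(5405039) = (157−1) · (173−1) · (199−1) = 156 · 172 · 198 = 5312736.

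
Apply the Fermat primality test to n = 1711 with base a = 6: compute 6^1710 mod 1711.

6^1 ≡ 6 (mod 1711)
6^2 ≡ 6^2 = 36 ≡ 36 (mod 1711)
6^4 ≡ 36^2 = 1296 ≡ 1296 (mod 1711)
6^8 ≡ 1296^2 = 1679616 ≡ 1125 (mod 1711)
6^16 ≡ 1125^2 = 1265625 ≡ 1196 (mod 1711)
6^32 ≡ 1196^2 = 1430416 ≡ 20 (mod 1711)
6^64 ≡ 20^2 = 400 ≡ 400 (mod 1711)
6^128 ≡ 400^2 = 160000 ≡ 877 (mod 1711)
6^256 ≡ 877^2 = 769129 ≡ 890 (mod 1711)
6^512 ≡ 890^2 = 792100 ≡ 1618 (mod 1711)
6^1024 ≡ 1618^2 = 2617924 ≡ 94 (mod 1711)
1710 = 1024 + 512 + 128 + 32 + 8 + 4 + 2 in binary powers of 2.
So 6^1710 ≡ 94 · 1618 · 877 · 20 · 1125 · 1296 · 36 ≡ 993 (mod 1711).
Since 993 ≠ 1, base 6 is a Fermat witness: 1711 is composite.

993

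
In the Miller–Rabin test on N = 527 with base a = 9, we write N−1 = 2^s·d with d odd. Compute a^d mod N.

121

527 − 1 = 526 = 2^1 · 263, so d = 263.
9^1 ≡ 9 (mod 527)
9^2 ≡ 9^2 = 81 ≡ 81 (mod 527)
9^4 ≡ 81^2 = 6561 ≡ 237 (mod 527)
9^8 ≡ 237^2 = 56169 ≡ 307 (mod 527)
9^16 ≡ 307^2 = 94249 ≡ 443 (mod 527)
9^32 ≡ 443^2 = 196249 ≡ 205 (mod 527)
9^64 ≡ 205^2 = 42025 ≡ 392 (mod 527)
9^128 ≡ 392^2 = 153664 ≡ 307 (mod 527)
9^256 ≡ 307^2 = 94249 ≡ 443 (mod 527)
263 = 256 + 4 + 2 + 1 in binary powers of 2.
So 9^263 ≡ 443 · 237 · 81 · 9 ≡ 121 (mod 527).
Squaring chain: 121; never reaches −1, so base 9 is a Miller–Rabin witness that 527 is composite.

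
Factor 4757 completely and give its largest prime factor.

4757 = 67 · 71
71 is prime.
So 4757 = 67 · 71; the largest prime factor is 71.

71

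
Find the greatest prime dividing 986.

986 = 2 · 493
493 = 17 · 29
29 is prime.
So 986 = 2 · 17 · 29; the largest prime factor is 29.

29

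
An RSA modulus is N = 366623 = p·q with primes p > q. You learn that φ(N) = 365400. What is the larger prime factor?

φ(n) = (p−1)(q−1) = n − (p+q) + 1, so p + q = 366623 − 365400 + 1 = 1224.
p and q are the roots of t² − 1224t + 366623 = 0.
Discriminant: 1224² − 4·366623 = 1498176 − 1466492 = 31684; √31684 = 178.
q = (1224 − 178)/2 = 523, p = (1224 + 178)/2 = 701.
Check: 523 · 701 = 366623.

701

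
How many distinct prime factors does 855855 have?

855855 = 3^2 · 95095
95095 = 5 · 19019
19019 = 7 · 2717
2717 = 11 · 247
247 = 13 · 19
855855 = 3^2 · 5 · 7 · 11 · 13 · 19, which has 6 distinct prime factors.

6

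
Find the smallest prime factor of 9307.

41

9307 is odd.
Digit sum 19, not divisible by 3.
Ends in 7: not divisible by 5.
7: 9307 = 7·1329 + 4
11: 9307 = 11·846 + 1
13: 9307 = 13·715 + 12
17: 9307 = 17·547 + 8
19: 9307 = 19·489 + 16
23: 9307 = 23·404 + 15
29: 9307 = 29·320 + 27
31: 9307 = 31·300 + 7
37: 9307 = 37·251 + 20
41: 9307 = 41·227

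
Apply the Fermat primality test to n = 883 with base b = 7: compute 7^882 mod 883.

1

7^1 ≡ 7 (mod 883)
7^2 ≡ 7^2 = 49 ≡ 49 (mod 883)
7^4 ≡ 49^2 = 2401 ≡ 635 (mod 883)
7^8 ≡ 635^2 = 403225 ≡ 577 (mod 883)
7^16 ≡ 577^2 = 332929 ≡ 38 (mod 883)
7^32 ≡ 38^2 = 1444 ≡ 561 (mod 883)
7^64 ≡ 561^2 = 314721 ≡ 373 (mod 883)
7^128 ≡ 373^2 = 139129 ≡ 498 (mod 883)
7^256 ≡ 498^2 = 248004 ≡ 764 (mod 883)
7^512 ≡ 764^2 = 583696 ≡ 33 (mod 883)
882 = 512 + 256 + 64 + 32 + 16 + 2 in binary powers of 2.
So 7^882 ≡ 33 · 764 · 373 · 561 · 38 · 49 ≡ 1 (mod 883).
Since the result is 1, base 7 gives no evidence that 883 is composite.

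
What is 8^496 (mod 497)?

225

8^1 ≡ 8 (mod 497)
8^2 ≡ 8^2 = 64 ≡ 64 (mod 497)
8^4 ≡ 64^2 = 4096 ≡ 120 (mod 497)
8^8 ≡ 120^2 = 14400 ≡ 484 (mod 497)
8^16 ≡ 484^2 = 234256 ≡ 169 (mod 497)
8^32 ≡ 169^2 = 28561 ≡ 232 (mod 497)
8^64 ≡ 232^2 = 53824 ≡ 148 (mod 497)
8^128 ≡ 148^2 = 21904 ≡ 36 (mod 497)
8^256 ≡ 36^2 = 1296 ≡ 302 (mod 497)
496 = 256 + 128 + 64 + 32 + 16 in binary powers of 2.
So 8^496 ≡ 302 · 36 · 148 · 232 · 169 ≡ 225 (mod 497).
Since 225 ≠ 1, base 8 is a Fermat witness: 497 is composite.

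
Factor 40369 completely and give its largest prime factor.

79

40369 = 7 · 5767
5767 = 73 · 79
79 is prime.
So 40369 = 7 · 73 · 79; the largest prime factor is 79.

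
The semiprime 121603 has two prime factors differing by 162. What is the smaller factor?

277

Since p = q + 162, we have 121603 = q(q + 162), so q² + 162q − 121603 = 0.
Discriminant: 162² + 4·121603 = 26244 + 486412 = 512656; √512656 = 716.
q = (−162 + 716)/2 = 277, and p = q + 162 = 439.
Check: 277 · 439 = 121603.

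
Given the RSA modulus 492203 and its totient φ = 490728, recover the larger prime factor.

φ(n) = (p−1)(q−1) = n − (p+q) + 1, so p + q = 492203 − 490728 + 1 = 1476.
p and q are the roots of t² − 1476t + 492203 = 0.
Discriminant: 1476² − 4·492203 = 2178576 − 1968812 = 209764; √209764 = 458.
q = (1476 − 458)/2 = 509, p = (1476 + 458)/2 = 967.
Check: 509 · 967 = 492203.

967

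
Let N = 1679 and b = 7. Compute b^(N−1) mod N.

7^1 ≡ 7 (mod 1679)
7^2 ≡ 7^2 = 49 ≡ 49 (mod 1679)
7^4 ≡ 49^2 = 2401 ≡ 722 (mod 1679)
7^8 ≡ 722^2 = 521284 ≡ 794 (mod 1679)
7^16 ≡ 794^2 = 630436 ≡ 811 (mod 1679)
7^32 ≡ 811^2 = 657721 ≡ 1232 (mod 1679)
7^64 ≡ 1232^2 = 1517824 ≡ 8 (mod 1679)
7^128 ≡ 8^2 = 64 ≡ 64 (mod 1679)
7^256 ≡ 64^2 = 4096 ≡ 738 (mod 1679)
7^512 ≡ 738^2 = 544644 ≡ 648 (mod 1679)
7^1024 ≡ 648^2 = 419904 ≡ 154 (mod 1679)
1678 = 1024 + 512 + 128 + 8 + 4 + 2 in binary powers of 2.
So 7^1678 ≡ 154 · 648 · 64 · 794 · 722 · 49 ≡ 441 (mod 1679).
Since 441 ≠ 1, base 7 is a Fermat witness: 1679 is composite.

441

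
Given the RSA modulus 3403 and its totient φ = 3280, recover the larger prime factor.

φ(n) = (p−1)(q−1) = n − (p+q) + 1, so p + q = 3403 − 3280 + 1 = 124.
p and q are the roots of t² − 124t + 3403 = 0.
Discriminant: 124² − 4·3403 = 15376 − 13612 = 1764; √1764 = 42.
q = (124 − 42)/2 = 41, p = (124 + 42)/2 = 83.
Check: 41 · 83 = 3403.

83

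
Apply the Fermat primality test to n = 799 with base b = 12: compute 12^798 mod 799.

780

12^1 ≡ 12 (mod 799)
12^2 ≡ 12^2 = 144 ≡ 144 (mod 799)
12^4 ≡ 144^2 = 20736 ≡ 761 (mod 799)
12^8 ≡ 761^2 = 579121 ≡ 645 (mod 799)
12^16 ≡ 645^2 = 416025 ≡ 545 (mod 799)
12^32 ≡ 545^2 = 297025 ≡ 596 (mod 799)
12^64 ≡ 596^2 = 355216 ≡ 460 (mod 799)
12^128 ≡ 460^2 = 211600 ≡ 664 (mod 799)
12^256 ≡ 664^2 = 440896 ≡ 647 (mod 799)
12^512 ≡ 647^2 = 418609 ≡ 732 (mod 799)
798 = 512 + 256 + 16 + 8 + 4 + 2 in binary powers of 2.
So 12^798 ≡ 732 · 647 · 545 · 645 · 761 · 144 ≡ 780 (mod 799).
Since 780 ≠ 1, base 12 is a Fermat witness: 799 is composite.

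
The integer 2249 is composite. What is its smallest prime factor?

2249 is odd.
Digit sum 17, not divisible by 3.
Ends in 9: not divisible by 5.
7: 2249 = 7·321 + 2
11: 2249 = 11·204 + 5
13: 2249 = 13·173

13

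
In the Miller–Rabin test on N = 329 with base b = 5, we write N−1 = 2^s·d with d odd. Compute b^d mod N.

329 − 1 = 328 = 2^3 · 41, so d = 41.
5^1 ≡ 5 (mod 329)
5^2 ≡ 5^2 = 25 ≡ 25 (mod 329)
5^4 ≡ 25^2 = 625 ≡ 296 (mod 329)
5^8 ≡ 296^2 = 87616 ≡ 102 (mod 329)
5^16 ≡ 102^2 = 10404 ≡ 205 (mod 329)
5^32 ≡ 205^2 = 42025 ≡ 242 (mod 329)
41 = 32 + 8 + 1 in binary powers of 2.
So 5^41 ≡ 242 · 102 · 5 ≡ 45 (mod 329).
Squaring chain: 45 → 51 → 298; never reaches −1, so base 5 is a Miller–Rabin witness that 329 is composite.

45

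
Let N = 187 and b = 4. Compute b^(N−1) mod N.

4^1 ≡ 4 (mod 187)
4^2 ≡ 4^2 = 16 ≡ 16 (mod 187)
4^4 ≡ 16^2 = 256 ≡ 69 (mod 187)
4^8 ≡ 69^2 = 4761 ≡ 86 (mod 187)
4^16 ≡ 86^2 = 7396 ≡ 103 (mod 187)
4^32 ≡ 103^2 = 10609 ≡ 137 (mod 187)
4^64 ≡ 137^2 = 18769 ≡ 69 (mod 187)
4^128 ≡ 69^2 = 4761 ≡ 86 (mod 187)
186 = 128 + 32 + 16 + 8 + 2 in binary powers of 2.
So 4^186 ≡ 86 · 137 · 103 · 86 · 16 ≡ 169 (mod 187).
Since 169 ≠ 1, base 4 is a Fermat witness: 187 is composite.

169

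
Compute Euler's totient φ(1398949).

Factor: 1398949 = 59 · 131 · 181.
φ(1398949) = (59−1) · (131−1) · (181−1) = 58 · 130 · 180 = 1357200.

1357200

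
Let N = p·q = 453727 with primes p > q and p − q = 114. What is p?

Since p = q + 114, we have 453727 = q(q + 114), so q² + 114q − 453727 = 0.
Discriminant: 114² + 4·453727 = 12996 + 1814908 = 1827904; √1827904 = 1352.
q = (−114 + 1352)/2 = 619, and p = q + 114 = 733.
Check: 619 · 733 = 453727.

733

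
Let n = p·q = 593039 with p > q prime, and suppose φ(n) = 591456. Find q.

607

φ(n) = (p−1)(q−1) = n − (p+q) + 1, so p + q = 593039 − 591456 + 1 = 1584.
p and q are the roots of t² − 1584t + 593039 = 0.
Discriminant: 1584² − 4·593039 = 2509056 − 2372156 = 136900; √136900 = 370.
q = (1584 − 370)/2 = 607, p = (1584 + 370)/2 = 977.
Check: 607 · 977 = 593039.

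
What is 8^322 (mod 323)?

8^1 ≡ 8 (mod 323)
8^2 ≡ 8^2 = 64 ≡ 64 (mod 323)
8^4 ≡ 64^2 = 4096 ≡ 220 (mod 323)
8^8 ≡ 220^2 = 48400 ≡ 273 (mod 323)
8^16 ≡ 273^2 = 74529 ≡ 239 (mod 323)
8^32 ≡ 239^2 = 57121 ≡ 273 (mod 323)
8^64 ≡ 273^2 = 74529 ≡ 239 (mod 323)
8^128 ≡ 239^2 = 57121 ≡ 273 (mod 323)
8^256 ≡ 273^2 = 74529 ≡ 239 (mod 323)
322 = 256 + 64 + 2 in binary powers of 2.
So 8^322 ≡ 239 · 239 · 64 ≡ 30 (mod 323).
Since 30 ≠ 1, base 8 is a Fermat witness: 323 is composite.

30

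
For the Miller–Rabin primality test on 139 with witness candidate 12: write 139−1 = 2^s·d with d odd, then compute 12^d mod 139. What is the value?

138

139 − 1 = 138 = 2^1 · 69, so d = 69.
12^1 ≡ 12 (mod 139)
12^2 ≡ 12^2 = 144 ≡ 5 (mod 139)
12^4 ≡ 5^2 = 25 ≡ 25 (mod 139)
12^8 ≡ 25^2 = 625 ≡ 69 (mod 139)
12^16 ≡ 69^2 = 4761 ≡ 35 (mod 139)
12^32 ≡ 35^2 = 1225 ≡ 113 (mod 139)
12^64 ≡ 113^2 = 12769 ≡ 120 (mod 139)
69 = 64 + 4 + 1 in binary powers of 2.
So 12^69 ≡ 120 · 25 · 12 ≡ 138 (mod 139).
Since 12^d ≡ 138 (mod 139), base 12 does not prove 139 composite.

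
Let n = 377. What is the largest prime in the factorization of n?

29

377 = 13 · 29
29 is prime.
So 377 = 13 · 29; the largest prime factor is 29.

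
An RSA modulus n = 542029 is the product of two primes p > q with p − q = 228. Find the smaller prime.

631

Since p = q + 228, we have 542029 = q(q + 228), so q² + 228q − 542029 = 0.
Discriminant: 228² + 4·542029 = 51984 + 2168116 = 2220100; √2220100 = 1490.
q = (−228 + 1490)/2 = 631, and p = q + 228 = 859.
Check: 631 · 859 = 542029.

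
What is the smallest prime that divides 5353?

5353 is odd.
Digit sum 16, not divisible by 3.
Ends in 3: not divisible by 5.
7: 5353 = 7·764 + 5
11: 5353 = 11·486 + 7
13: 5353 = 13·411 + 10
17: 5353 = 17·314 + 15
19: 5353 = 19·281 + 14
23: 5353 = 23·232 + 17
29: 5353 = 29·184 + 17
31: 5353 = 31·172 + 21
37: 5353 = 37·144 + 25
41: 5353 = 41·130 + 23
43: 5353 = 43·124 + 21
47: 5353 = 47·113 + 42
53: 5353 = 53·101

53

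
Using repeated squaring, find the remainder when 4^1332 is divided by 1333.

4^1 ≡ 4 (mod 1333)
4^2 ≡ 4^2 = 16 ≡ 16 (mod 1333)
4^4 ≡ 16^2 = 256 ≡ 256 (mod 1333)
4^8 ≡ 256^2 = 65536 ≡ 219 (mod 1333)
4^16 ≡ 219^2 = 47961 ≡ 1306 (mod 1333)
4^32 ≡ 1306^2 = 1705636 ≡ 729 (mod 1333)
4^64 ≡ 729^2 = 531441 ≡ 907 (mod 1333)
4^128 ≡ 907^2 = 822649 ≡ 188 (mod 1333)
4^256 ≡ 188^2 = 35344 ≡ 686 (mod 1333)
4^512 ≡ 686^2 = 470596 ≡ 47 (mod 1333)
4^1024 ≡ 47^2 = 2209 ≡ 876 (mod 1333)
1332 = 1024 + 256 + 32 + 16 + 4 in binary powers of 2.
So 4^1332 ≡ 876 · 686 · 729 · 1306 · 256 ≡ 16 (mod 1333).
Since 16 ≠ 1, base 4 is a Fermat witness: 1333 is composite.

16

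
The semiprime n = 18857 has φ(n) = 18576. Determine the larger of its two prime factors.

173

φ(n) = (p−1)(q−1) = n − (p+q) + 1, so p + q = 18857 − 18576 + 1 = 282.
p and q are the roots of t² − 282t + 18857 = 0.
Discriminant: 282² − 4·18857 = 79524 − 75428 = 4096; √4096 = 64.
q = (282 − 64)/2 = 109, p = (282 + 64)/2 = 173.
Check: 109 · 173 = 18857.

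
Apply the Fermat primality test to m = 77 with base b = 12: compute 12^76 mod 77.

23

12^1 ≡ 12 (mod 77)
12^2 ≡ 12^2 = 144 ≡ 67 (mod 77)
12^4 ≡ 67^2 = 4489 ≡ 23 (mod 77)
12^8 ≡ 23^2 = 529 ≡ 67 (mod 77)
12^16 ≡ 67^2 = 4489 ≡ 23 (mod 77)
12^32 ≡ 23^2 = 529 ≡ 67 (mod 77)
12^64 ≡ 67^2 = 4489 ≡ 23 (mod 77)
76 = 64 + 8 + 4 in binary powers of 2.
So 12^76 ≡ 23 · 67 · 23 ≡ 23 (mod 77).
Since 23 ≠ 1, base 12 is a Fermat witness: 77 is composite.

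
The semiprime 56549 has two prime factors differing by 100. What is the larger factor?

Since p = q + 100, we have 56549 = q(q + 100), so q² + 100q − 56549 = 0.
Discriminant: 100² + 4·56549 = 10000 + 226196 = 236196; √236196 = 486.
q = (−100 + 486)/2 = 193, and p = q + 100 = 293.
Check: 193 · 293 = 56549.

293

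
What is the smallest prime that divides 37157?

73

37157 is odd.
Digit sum 23, not divisible by 3.
Ends in 7: not divisible by 5.
7: 37157 = 7·5308 + 1
11: 37157 = 11·3377 + 10
13: 37157 = 13·2858 + 3
17: 37157 = 17·2185 + 12
19: 37157 = 19·1955 + 12
23: 37157 = 23·1615 + 12
29: 37157 = 29·1281 + 8
31: 37157 = 31·1198 + 19
37: 37157 = 37·1004 + 9
41: 37157 = 41·906 + 11
43: 37157 = 43·864 + 5
47: 37157 = 47·790 + 27
53: 37157 = 53·701 + 4
59: 37157 = 59·629 + 46
61: 37157 = 61·609 + 8
67: 37157 = 67·554 + 39
71: 37157 = 71·523 + 24
73: 37157 = 73·509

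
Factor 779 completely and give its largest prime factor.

779 = 19 · 41
41 is prime.
So 779 = 19 · 41; the largest prime factor is 41.

41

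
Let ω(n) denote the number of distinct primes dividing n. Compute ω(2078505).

6

2078505 = 3^2 · 230945
230945 = 5 · 46189
46189 = 11 · 4199
4199 = 13 · 323
323 = 17 · 19
2078505 = 3^2 · 5 · 11 · 13 · 17 · 19, which has 6 distinct prime factors.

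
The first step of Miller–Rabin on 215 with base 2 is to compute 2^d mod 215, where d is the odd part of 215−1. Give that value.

215 − 1 = 214 = 2^1 · 107, so d = 107.
2^1 ≡ 2 (mod 215)
2^2 ≡ 2^2 = 4 ≡ 4 (mod 215)
2^4 ≡ 4^2 = 16 ≡ 16 (mod 215)
2^8 ≡ 16^2 = 256 ≡ 41 (mod 215)
2^16 ≡ 41^2 = 1681 ≡ 176 (mod 215)
2^32 ≡ 176^2 = 30976 ≡ 16 (mod 215)
2^64 ≡ 16^2 = 256 ≡ 41 (mod 215)
107 = 64 + 32 + 8 + 2 + 1 in binary powers of 2.
So 2^107 ≡ 41 · 16 · 41 · 4 · 2 ≡ 168 (mod 215).
Squaring chain: 168; never reaches −1, so base 2 is a Miller–Rabin witness that 215 is composite.

168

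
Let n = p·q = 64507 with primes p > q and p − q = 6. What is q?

Since p = q + 6, we have 64507 = q(q + 6), so q² + 6q − 64507 = 0.
Discriminant: 6² + 4·64507 = 36 + 258028 = 258064; √258064 = 508.
q = (−6 + 508)/2 = 251, and p = q + 6 = 257.
Check: 251 · 257 = 64507.

251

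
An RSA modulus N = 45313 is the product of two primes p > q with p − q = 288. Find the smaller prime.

Since p = q + 288, we have 45313 = q(q + 288), so q² + 288q − 45313 = 0.
Discriminant: 288² + 4·45313 = 82944 + 181252 = 264196; √264196 = 514.
q = (−288 + 514)/2 = 113, and p = q + 288 = 401.
Check: 113 · 401 = 45313.

113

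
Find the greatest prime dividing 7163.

29

7163 = 13 · 551
551 = 19 · 29
29 is prime.
So 7163 = 13 · 19 · 29; the largest prime factor is 29.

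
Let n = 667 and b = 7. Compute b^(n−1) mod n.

7^1 ≡ 7 (mod 667)
7^2 ≡ 7^2 = 49 ≡ 49 (mod 667)
7^4 ≡ 49^2 = 2401 ≡ 400 (mod 667)
7^8 ≡ 400^2 = 160000 ≡ 587 (mod 667)
7^16 ≡ 587^2 = 344569 ≡ 397 (mod 667)
7^32 ≡ 397^2 = 157609 ≡ 197 (mod 667)
7^64 ≡ 197^2 = 38809 ≡ 123 (mod 667)
7^128 ≡ 123^2 = 15129 ≡ 455 (mod 667)
7^256 ≡ 455^2 = 207025 ≡ 255 (mod 667)
7^512 ≡ 255^2 = 65025 ≡ 326 (mod 667)
666 = 512 + 128 + 16 + 8 + 2 in binary powers of 2.
So 7^666 ≡ 326 · 455 · 397 · 587 · 49 ≡ 326 (mod 667).
Since 326 ≠ 1, base 7 is a Fermat witness: 667 is composite.

326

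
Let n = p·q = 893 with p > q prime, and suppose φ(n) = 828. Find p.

φ(n) = (p−1)(q−1) = n − (p+q) + 1, so p + q = 893 − 828 + 1 = 66.
p and q are the roots of t² − 66t + 893 = 0.
Discriminant: 66² − 4·893 = 4356 − 3572 = 784; √784 = 28.
q = (66 − 28)/2 = 19, p = (66 + 28)/2 = 47.
Check: 19 · 47 = 893.

47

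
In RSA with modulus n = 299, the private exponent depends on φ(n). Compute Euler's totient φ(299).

264

Factor: 299 = 13 · 23.
φ(299) = (13−1) · (23−1) = 12 · 22 = 264.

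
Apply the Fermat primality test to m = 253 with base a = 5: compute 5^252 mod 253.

5^1 ≡ 5 (mod 253)
5^2 ≡ 5^2 = 25 ≡ 25 (mod 253)
5^4 ≡ 25^2 = 625 ≡ 119 (mod 253)
5^8 ≡ 119^2 = 14161 ≡ 246 (mod 253)
5^16 ≡ 246^2 = 60516 ≡ 49 (mod 253)
5^32 ≡ 49^2 = 2401 ≡ 124 (mod 253)
5^64 ≡ 124^2 = 15376 ≡ 196 (mod 253)
5^128 ≡ 196^2 = 38416 ≡ 213 (mod 253)
252 = 128 + 64 + 32 + 16 + 8 + 4 in binary powers of 2.
So 5^252 ≡ 213 · 196 · 124 · 49 · 246 · 119 ≡ 124 (mod 253).
Since 124 ≠ 1, base 5 is a Fermat witness: 253 is composite.

124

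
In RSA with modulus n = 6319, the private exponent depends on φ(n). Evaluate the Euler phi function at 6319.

Factor: 6319 = 71 · 89.
φ(6319) = (71−1) · (89−1) = 70 · 88 = 6160.

6160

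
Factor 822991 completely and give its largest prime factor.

822991 = 13 · 63307
63307 = 29 · 2183
2183 = 37 · 59
59 is prime.
So 822991 = 13 · 29 · 37 · 59; the largest prime factor is 59.

59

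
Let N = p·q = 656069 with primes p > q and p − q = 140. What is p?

Since p = q + 140, we have 656069 = q(q + 140), so q² + 140q − 656069 = 0.
Discriminant: 140² + 4·656069 = 19600 + 2624276 = 2643876; √2643876 = 1626.
q = (−140 + 1626)/2 = 743, and p = q + 140 = 883.
Check: 743 · 883 = 656069.

883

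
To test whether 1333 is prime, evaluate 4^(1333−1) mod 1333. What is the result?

16

4^1 ≡ 4 (mod 1333)
4^2 ≡ 4^2 = 16 ≡ 16 (mod 1333)
4^4 ≡ 16^2 = 256 ≡ 256 (mod 1333)
4^8 ≡ 256^2 = 65536 ≡ 219 (mod 1333)
4^16 ≡ 219^2 = 47961 ≡ 1306 (mod 1333)
4^32 ≡ 1306^2 = 1705636 ≡ 729 (mod 1333)
4^64 ≡ 729^2 = 531441 ≡ 907 (mod 1333)
4^128 ≡ 907^2 = 822649 ≡ 188 (mod 1333)
4^256 ≡ 188^2 = 35344 ≡ 686 (mod 1333)
4^512 ≡ 686^2 = 470596 ≡ 47 (mod 1333)
4^1024 ≡ 47^2 = 2209 ≡ 876 (mod 1333)
1332 = 1024 + 256 + 32 + 16 + 4 in binary powers of 2.
So 4^1332 ≡ 876 · 686 · 729 · 1306 · 256 ≡ 16 (mod 1333).
Since 16 ≠ 1, base 4 is a Fermat witness: 1333 is composite.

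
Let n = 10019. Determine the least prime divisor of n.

10019 is odd.
Digit sum 11, not divisible by 3.
Ends in 9: not divisible by 5.
7: 10019 = 7·1431 + 2
11: 10019 = 11·910 + 9
13: 10019 = 13·770 + 9
17: 10019 = 17·589 + 6
19: 10019 = 19·527 + 6
23: 10019 = 23·435 + 14
29: 10019 = 29·345 + 14
31: 10019 = 31·323 + 6
37: 10019 = 37·270 + 29
41: 10019 = 41·244 + 15
43: 10019 = 43·233

43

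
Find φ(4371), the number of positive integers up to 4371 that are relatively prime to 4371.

2760

Factor: 4371 = 3 · 31 · 47.
φ(4371) = (3−1) · (31−1) · (47−1) = 2 · 30 · 46 = 2760.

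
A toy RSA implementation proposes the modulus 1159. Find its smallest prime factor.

19

1159 is odd.
Digit sum 16, not divisible by 3.
Ends in 9: not divisible by 5.
7: 1159 = 7·165 + 4
11: 1159 = 11·105 + 4
13: 1159 = 13·89 + 2
17: 1159 = 17·68 + 3
19: 1159 = 19·61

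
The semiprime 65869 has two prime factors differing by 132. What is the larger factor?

Since p = q + 132, we have 65869 = q(q + 132), so q² + 132q − 65869 = 0.
Discriminant: 132² + 4·65869 = 17424 + 263476 = 280900; √280900 = 530.
q = (−132 + 530)/2 = 199, and p = q + 132 = 331.
Check: 199 · 331 = 65869.

331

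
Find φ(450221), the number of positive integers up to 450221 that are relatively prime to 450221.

Factor: 450221 = 41 · 79 · 139.
φ(450221) = (41−1) · (79−1) · (139−1) = 40 · 78 · 138 = 430560.

430560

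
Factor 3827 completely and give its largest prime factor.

89

3827 = 43 · 89
89 is prime.
So 3827 = 43 · 89; the largest prime factor is 89.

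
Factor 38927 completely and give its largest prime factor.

38927 = 7 · 5561
5561 = 67 · 83
83 is prime.
So 38927 = 7 · 67 · 83; the largest prime factor is 83.

83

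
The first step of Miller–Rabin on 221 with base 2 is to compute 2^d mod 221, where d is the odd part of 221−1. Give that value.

128

221 − 1 = 220 = 2^2 · 55, so d = 55.
2^1 ≡ 2 (mod 221)
2^2 ≡ 2^2 = 4 ≡ 4 (mod 221)
2^4 ≡ 4^2 = 16 ≡ 16 (mod 221)
2^8 ≡ 16^2 = 256 ≡ 35 (mod 221)
2^16 ≡ 35^2 = 1225 ≡ 120 (mod 221)
2^32 ≡ 120^2 = 14400 ≡ 35 (mod 221)
55 = 32 + 16 + 4 + 2 + 1 in binary powers of 2.
So 2^55 ≡ 35 · 120 · 16 · 4 · 2 ≡ 128 (mod 221).
Squaring chain: 128 → 30; never reaches −1, so base 2 is a Miller–Rabin witness that 221 is composite.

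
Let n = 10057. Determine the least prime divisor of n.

10057 is odd.
Digit sum 13, not divisible by 3.
Ends in 7: not divisible by 5.
7: 10057 = 7·1436 + 5
11: 10057 = 11·914 + 3
13: 10057 = 13·773 + 8
17: 10057 = 17·591 + 10
19: 10057 = 19·529 + 6
23: 10057 = 23·437 + 6
29: 10057 = 29·346 + 23
31: 10057 = 31·324 + 13
37: 10057 = 37·271 + 30
41: 10057 = 41·245 + 12
43: 10057 = 43·233 + 38
47: 10057 = 47·213 + 46
53: 10057 = 53·189 + 40
59: 10057 = 59·170 + 27
61: 10057 = 61·164 + 53
67: 10057 = 67·150 + 7
71: 10057 = 71·141 + 46
73: 10057 = 73·137 + 56
79: 10057 = 79·127 + 24
83: 10057 = 83·121 + 14
89: 10057 = 89·113

89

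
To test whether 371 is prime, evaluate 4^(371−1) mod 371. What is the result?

333

4^1 ≡ 4 (mod 371)
4^2 ≡ 4^2 = 16 ≡ 16 (mod 371)
4^4 ≡ 16^2 = 256 ≡ 256 (mod 371)
4^8 ≡ 256^2 = 65536 ≡ 240 (mod 371)
4^16 ≡ 240^2 = 57600 ≡ 95 (mod 371)
4^32 ≡ 95^2 = 9025 ≡ 121 (mod 371)
4^64 ≡ 121^2 = 14641 ≡ 172 (mod 371)
4^128 ≡ 172^2 = 29584 ≡ 275 (mod 371)
4^256 ≡ 275^2 = 75625 ≡ 312 (mod 371)
370 = 256 + 64 + 32 + 16 + 2 in binary powers of 2.
So 4^370 ≡ 312 · 172 · 121 · 95 · 16 ≡ 333 (mod 371).
Since 333 ≠ 1, base 4 is a Fermat witness: 371 is composite.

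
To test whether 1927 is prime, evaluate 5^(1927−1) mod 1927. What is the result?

5^1 ≡ 5 (mod 1927)
5^2 ≡ 5^2 = 25 ≡ 25 (mod 1927)
5^4 ≡ 25^2 = 625 ≡ 625 (mod 1927)
5^8 ≡ 625^2 = 390625 ≡ 1371 (mod 1927)
5^16 ≡ 1371^2 = 1879641 ≡ 816 (mod 1927)
5^32 ≡ 816^2 = 665856 ≡ 1041 (mod 1927)
5^64 ≡ 1041^2 = 1083681 ≡ 707 (mod 1927)
5^128 ≡ 707^2 = 499849 ≡ 756 (mod 1927)
5^256 ≡ 756^2 = 571536 ≡ 1144 (mod 1927)
5^512 ≡ 1144^2 = 1308736 ≡ 303 (mod 1927)
5^1024 ≡ 303^2 = 91809 ≡ 1240 (mod 1927)
1926 = 1024 + 512 + 256 + 128 + 4 + 2 in binary powers of 2.
So 5^1926 ≡ 1240 · 303 · 1144 · 756 · 625 · 25 ≡ 291 (mod 1927).
Since 291 ≠ 1, base 5 is a Fermat witness: 1927 is composite.

291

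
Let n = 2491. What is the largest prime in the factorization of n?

53

2491 = 47 · 53
53 is prime.
So 2491 = 47 · 53; the largest prime factor is 53.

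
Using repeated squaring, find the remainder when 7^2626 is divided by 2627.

7^1 ≡ 7 (mod 2627)
7^2 ≡ 7^2 = 49 ≡ 49 (mod 2627)
7^4 ≡ 49^2 = 2401 ≡ 2401 (mod 2627)
7^8 ≡ 2401^2 = 5764801 ≡ 1163 (mod 2627)
7^16 ≡ 1163^2 = 1352569 ≡ 2291 (mod 2627)
7^32 ≡ 2291^2 = 5248681 ≡ 2562 (mod 2627)
7^64 ≡ 2562^2 = 6563844 ≡ 1598 (mod 2627)
7^128 ≡ 1598^2 = 2553604 ≡ 160 (mod 2627)
7^256 ≡ 160^2 = 25600 ≡ 1957 (mod 2627)
7^512 ≡ 1957^2 = 3829849 ≡ 2310 (mod 2627)
7^1024 ≡ 2310^2 = 5336100 ≡ 663 (mod 2627)
7^2048 ≡ 663^2 = 439569 ≡ 860 (mod 2627)
2626 = 2048 + 512 + 64 + 2 in binary powers of 2.
So 7^2626 ≡ 860 · 2310 · 1598 · 49 ≡ 774 (mod 2627).
Since 774 ≠ 1, base 7 is a Fermat witness: 2627 is composite.

774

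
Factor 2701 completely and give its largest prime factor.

2701 = 37 · 73
73 is prime.
So 2701 = 37 · 73; the largest prime factor is 73.

73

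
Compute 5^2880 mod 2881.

1466

5^1 ≡ 5 (mod 2881)
5^2 ≡ 5^2 = 25 ≡ 25 (mod 2881)
5^4 ≡ 25^2 = 625 ≡ 625 (mod 2881)
5^8 ≡ 625^2 = 390625 ≡ 1690 (mod 2881)
5^16 ≡ 1690^2 = 2856100 ≡ 1029 (mod 2881)
5^32 ≡ 1029^2 = 1058841 ≡ 1514 (mod 2881)
5^64 ≡ 1514^2 = 2292196 ≡ 1801 (mod 2881)
5^128 ≡ 1801^2 = 3243601 ≡ 2476 (mod 2881)
5^256 ≡ 2476^2 = 6130576 ≡ 2689 (mod 2881)
5^512 ≡ 2689^2 = 7230721 ≡ 2292 (mod 2881)
5^1024 ≡ 2292^2 = 5253264 ≡ 1201 (mod 2881)
5^2048 ≡ 1201^2 = 1442401 ≡ 1901 (mod 2881)
2880 = 2048 + 512 + 256 + 64 in binary powers of 2.
So 5^2880 ≡ 1901 · 2292 · 2689 · 1801 ≡ 1466 (mod 2881).
Since 1466 ≠ 1, base 5 is a Fermat witness: 2881 is composite.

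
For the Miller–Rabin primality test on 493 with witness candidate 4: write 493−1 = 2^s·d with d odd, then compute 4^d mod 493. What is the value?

353

493 − 1 = 492 = 2^2 · 123, so d = 123.
4^1 ≡ 4 (mod 493)
4^2 ≡ 4^2 = 16 ≡ 16 (mod 493)
4^4 ≡ 16^2 = 256 ≡ 256 (mod 493)
4^8 ≡ 256^2 = 65536 ≡ 460 (mod 493)
4^16 ≡ 460^2 = 211600 ≡ 103 (mod 493)
4^32 ≡ 103^2 = 10609 ≡ 256 (mod 493)
4^64 ≡ 256^2 = 65536 ≡ 460 (mod 493)
123 = 64 + 32 + 16 + 8 + 2 + 1 in binary powers of 2.
So 4^123 ≡ 460 · 256 · 103 · 460 · 16 · 4 ≡ 353 (mod 493).
Squaring chain: 353 → 373; never reaches −1, so base 4 is a Miller–Rabin witness that 493 is composite.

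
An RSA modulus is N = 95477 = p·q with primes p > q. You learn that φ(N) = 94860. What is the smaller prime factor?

307

φ(n) = (p−1)(q−1) = n − (p+q) + 1, so p + q = 95477 − 94860 + 1 = 618.
p and q are the roots of t² − 618t + 95477 = 0.
Discriminant: 618² − 4·95477 = 381924 − 381908 = 16; √16 = 4.
q = (618 − 4)/2 = 307, p = (618 + 4)/2 = 311.
Check: 307 · 311 = 95477.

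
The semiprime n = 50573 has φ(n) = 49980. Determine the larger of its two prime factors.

491

φ(n) = (p−1)(q−1) = n − (p+q) + 1, so p + q = 50573 − 49980 + 1 = 594.
p and q are the roots of t² − 594t + 50573 = 0.
Discriminant: 594² − 4·50573 = 352836 − 202292 = 150544; √150544 = 388.
q = (594 − 388)/2 = 103, p = (594 + 388)/2 = 491.
Check: 103 · 491 = 50573.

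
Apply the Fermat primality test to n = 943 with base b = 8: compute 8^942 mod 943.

8^1 ≡ 8 (mod 943)
8^2 ≡ 8^2 = 64 ≡ 64 (mod 943)
8^4 ≡ 64^2 = 4096 ≡ 324 (mod 943)
8^8 ≡ 324^2 = 104976 ≡ 303 (mod 943)
8^16 ≡ 303^2 = 91809 ≡ 338 (mod 943)
8^32 ≡ 338^2 = 114244 ≡ 141 (mod 943)
8^64 ≡ 141^2 = 19881 ≡ 78 (mod 943)
8^128 ≡ 78^2 = 6084 ≡ 426 (mod 943)
8^256 ≡ 426^2 = 181476 ≡ 420 (mod 943)
8^512 ≡ 420^2 = 176400 ≡ 59 (mod 943)
942 = 512 + 256 + 128 + 32 + 8 + 4 + 2 in binary powers of 2.
So 8^942 ≡ 59 · 420 · 426 · 141 · 303 · 324 · 64 ≡ 679 (mod 943).
Since 679 ≠ 1, base 8 is a Fermat witness: 943 is composite.

679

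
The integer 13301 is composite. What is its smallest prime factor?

13301 is odd.
Digit sum 8, not divisible by 3.
Ends in 1: not divisible by 5.
7: 13301 = 7·1900 + 1
11: 13301 = 11·1209 + 2
13: 13301 = 13·1023 + 2
17: 13301 = 17·782 + 7
19: 13301 = 19·700 + 1
23: 13301 = 23·578 + 7
29: 13301 = 29·458 + 19
31: 13301 = 31·429 + 2
37: 13301 = 37·359 + 18
41: 13301 = 41·324 + 17
43: 13301 = 43·309 + 14
47: 13301 = 47·283

47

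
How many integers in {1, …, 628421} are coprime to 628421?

Factor: 628421 = 53 · 71 · 167.
φ(628421) = (53−1) · (71−1) · (167−1) = 52 · 70 · 166 = 604240.

604240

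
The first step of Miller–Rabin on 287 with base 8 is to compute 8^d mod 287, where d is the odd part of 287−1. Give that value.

287 − 1 = 286 = 2^1 · 143, so d = 143.
8^1 ≡ 8 (mod 287)
8^2 ≡ 8^2 = 64 ≡ 64 (mod 287)
8^4 ≡ 64^2 = 4096 ≡ 78 (mod 287)
8^8 ≡ 78^2 = 6084 ≡ 57 (mod 287)
8^16 ≡ 57^2 = 3249 ≡ 92 (mod 287)
8^32 ≡ 92^2 = 8464 ≡ 141 (mod 287)
8^64 ≡ 141^2 = 19881 ≡ 78 (mod 287)
8^128 ≡ 78^2 = 6084 ≡ 57 (mod 287)
143 = 128 + 8 + 4 + 2 + 1 in binary powers of 2.
So 8^143 ≡ 57 · 57 · 78 · 64 · 8 ≡ 225 (mod 287).
Squaring chain: 225; never reaches −1, so base 8 is a Miller–Rabin witness that 287 is composite.

225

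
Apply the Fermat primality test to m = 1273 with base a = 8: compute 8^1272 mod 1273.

685

8^1 ≡ 8 (mod 1273)
8^2 ≡ 8^2 = 64 ≡ 64 (mod 1273)
8^4 ≡ 64^2 = 4096 ≡ 277 (mod 1273)
8^8 ≡ 277^2 = 76729 ≡ 349 (mod 1273)
8^16 ≡ 349^2 = 121801 ≡ 866 (mod 1273)
8^32 ≡ 866^2 = 749956 ≡ 159 (mod 1273)
8^64 ≡ 159^2 = 25281 ≡ 1094 (mod 1273)
8^128 ≡ 1094^2 = 1196836 ≡ 216 (mod 1273)
8^256 ≡ 216^2 = 46656 ≡ 828 (mod 1273)
8^512 ≡ 828^2 = 685584 ≡ 710 (mod 1273)
8^1024 ≡ 710^2 = 504100 ≡ 1265 (mod 1273)
1272 = 1024 + 128 + 64 + 32 + 16 + 8 in binary powers of 2.
So 8^1272 ≡ 1265 · 216 · 1094 · 159 · 866 · 349 ≡ 685 (mod 1273).
Since 685 ≠ 1, base 8 is a Fermat witness: 1273 is composite.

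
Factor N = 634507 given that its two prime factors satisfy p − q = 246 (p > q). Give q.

683

Since p = q + 246, we have 634507 = q(q + 246), so q² + 246q − 634507 = 0.
Discriminant: 246² + 4·634507 = 60516 + 2538028 = 2598544; √2598544 = 1612.
q = (−246 + 1612)/2 = 683, and p = q + 246 = 929.
Check: 683 · 929 = 634507.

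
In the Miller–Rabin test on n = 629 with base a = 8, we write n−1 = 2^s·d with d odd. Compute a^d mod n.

629 − 1 = 628 = 2^2 · 157, so d = 157.
8^1 ≡ 8 (mod 629)
8^2 ≡ 8^2 = 64 ≡ 64 (mod 629)
8^4 ≡ 64^2 = 4096 ≡ 322 (mod 629)
8^8 ≡ 322^2 = 103684 ≡ 528 (mod 629)
8^16 ≡ 528^2 = 278784 ≡ 137 (mod 629)
8^32 ≡ 137^2 = 18769 ≡ 528 (mod 629)
8^64 ≡ 528^2 = 278784 ≡ 137 (mod 629)
8^128 ≡ 137^2 = 18769 ≡ 528 (mod 629)
157 = 128 + 16 + 8 + 4 + 1 in binary powers of 2.
So 8^157 ≡ 528 · 137 · 528 · 322 · 8 ≡ 230 (mod 629).
Squaring chain: 230 → 64; never reaches −1, so base 8 is a Miller–Rabin witness that 629 is composite.

230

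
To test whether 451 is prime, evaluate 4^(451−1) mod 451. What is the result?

1

4^1 ≡ 4 (mod 451)
4^2 ≡ 4^2 = 16 ≡ 16 (mod 451)
4^4 ≡ 16^2 = 256 ≡ 256 (mod 451)
4^8 ≡ 256^2 = 65536 ≡ 141 (mod 451)
4^16 ≡ 141^2 = 19881 ≡ 37 (mod 451)
4^32 ≡ 37^2 = 1369 ≡ 16 (mod 451)
4^64 ≡ 16^2 = 256 ≡ 256 (mod 451)
4^128 ≡ 256^2 = 65536 ≡ 141 (mod 451)
4^256 ≡ 141^2 = 19881 ≡ 37 (mod 451)
450 = 256 + 128 + 64 + 2 in binary powers of 2.
So 4^450 ≡ 37 · 141 · 256 · 16 ≡ 1 (mod 451).
Since the result is 1, base 4 gives no evidence that 451 is composite.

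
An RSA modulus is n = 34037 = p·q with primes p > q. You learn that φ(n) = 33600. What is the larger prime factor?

φ(n) = (p−1)(q−1) = n − (p+q) + 1, so p + q = 34037 − 33600 + 1 = 438.
p and q are the roots of t² − 438t + 34037 = 0.
Discriminant: 438² − 4·34037 = 191844 − 136148 = 55696; √55696 = 236.
q = (438 − 236)/2 = 101, p = (438 + 236)/2 = 337.
Check: 101 · 337 = 34037.

337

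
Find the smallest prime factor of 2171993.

2171993 is odd.
Digit sum 32, not divisible by 3.
Ends in 3: not divisible by 5.
7: 2171993 = 7·310284 + 5
11: 2171993 = 11·197453 + 10
13: 2171993 = 13·167076 + 5
17: 2171993 = 17·127764 + 5
19: 2171993 = 19·114315 + 8
23: 2171993 = 23·94434 + 11
29: 2171993 = 29·74896 + 9
31: 2171993 = 31·70064 + 9
37: 2171993 = 37·58702 + 19
41: 2171993 = 41·52975 + 18
43: 2171993 = 43·50511 + 20
47: 2171993 = 47·46212 + 29
53: 2171993 = 53·40981

53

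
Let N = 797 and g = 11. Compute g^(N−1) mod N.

11^1 ≡ 11 (mod 797)
11^2 ≡ 11^2 = 121 ≡ 121 (mod 797)
11^4 ≡ 121^2 = 14641 ≡ 295 (mod 797)
11^8 ≡ 295^2 = 87025 ≡ 152 (mod 797)
11^16 ≡ 152^2 = 23104 ≡ 788 (mod 797)
11^32 ≡ 788^2 = 620944 ≡ 81 (mod 797)
11^64 ≡ 81^2 = 6561 ≡ 185 (mod 797)
11^128 ≡ 185^2 = 34225 ≡ 751 (mod 797)
11^256 ≡ 751^2 = 564001 ≡ 522 (mod 797)
11^512 ≡ 522^2 = 272484 ≡ 707 (mod 797)
796 = 512 + 256 + 16 + 8 + 4 in binary powers of 2.
So 11^796 ≡ 707 · 522 · 788 · 152 · 295 ≡ 1 (mod 797).
Since the result is 1, base 11 gives no evidence that 797 is composite.

1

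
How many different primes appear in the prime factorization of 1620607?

3

1620607 = 29^2 · 1927
1927 = 41 · 47
1620607 = 29^2 · 41 · 47, which has 3 distinct prime factors.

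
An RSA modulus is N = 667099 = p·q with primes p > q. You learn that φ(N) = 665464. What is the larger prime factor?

863

φ(n) = (p−1)(q−1) = n − (p+q) + 1, so p + q = 667099 − 665464 + 1 = 1636.
p and q are the roots of t² − 1636t + 667099 = 0.
Discriminant: 1636² − 4·667099 = 2676496 − 2668396 = 8100; √8100 = 90.
q = (1636 − 90)/2 = 773, p = (1636 + 90)/2 = 863.
Check: 773 · 863 = 667099.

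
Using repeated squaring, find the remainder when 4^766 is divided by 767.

4^1 ≡ 4 (mod 767)
4^2 ≡ 4^2 = 16 ≡ 16 (mod 767)
4^4 ≡ 16^2 = 256 ≡ 256 (mod 767)
4^8 ≡ 256^2 = 65536 ≡ 341 (mod 767)
4^16 ≡ 341^2 = 116281 ≡ 464 (mod 767)
4^32 ≡ 464^2 = 215296 ≡ 536 (mod 767)
4^64 ≡ 536^2 = 287296 ≡ 438 (mod 767)
4^128 ≡ 438^2 = 191844 ≡ 94 (mod 767)
4^256 ≡ 94^2 = 8836 ≡ 399 (mod 767)
4^512 ≡ 399^2 = 159201 ≡ 432 (mod 767)
766 = 512 + 128 + 64 + 32 + 16 + 8 + 4 + 2 in binary powers of 2.
So 4^766 ≡ 432 · 94 · 438 · 536 · 464 · 341 · 256 · 16 ≡ 35 (mod 767).
Since 35 ≠ 1, base 4 is a Fermat witness: 767 is composite.

35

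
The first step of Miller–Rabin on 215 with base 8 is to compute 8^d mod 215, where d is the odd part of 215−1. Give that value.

215 − 1 = 214 = 2^1 · 107, so d = 107.
8^1 ≡ 8 (mod 215)
8^2 ≡ 8^2 = 64 ≡ 64 (mod 215)
8^4 ≡ 64^2 = 4096 ≡ 11 (mod 215)
8^8 ≡ 11^2 = 121 ≡ 121 (mod 215)
8^16 ≡ 121^2 = 14641 ≡ 21 (mod 215)
8^32 ≡ 21^2 = 441 ≡ 11 (mod 215)
8^64 ≡ 11^2 = 121 ≡ 121 (mod 215)
107 = 64 + 32 + 8 + 2 + 1 in binary powers of 2.
So 8^107 ≡ 121 · 11 · 121 · 64 · 8 ≡ 22 (mod 215).
Squaring chain: 22; never reaches −1, so base 8 is a Miller–Rabin witness that 215 is composite.

22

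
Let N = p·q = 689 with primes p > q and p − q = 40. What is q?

13

Since p = q + 40, we have 689 = q(q + 40), so q² + 40q − 689 = 0.
Discriminant: 40² + 4·689 = 1600 + 2756 = 4356; √4356 = 66.
q = (−40 + 66)/2 = 13, and p = q + 40 = 53.
Check: 13 · 53 = 689.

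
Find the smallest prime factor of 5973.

3

5973 is odd.
Digit sum 24, divisible by 3.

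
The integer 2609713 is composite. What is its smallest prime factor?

43

2609713 is odd.
Digit sum 28, not divisible by 3.
Ends in 3: not divisible by 5.
7: 2609713 = 7·372816 + 1
11: 2609713 = 11·237246 + 7
13: 2609713 = 13·200747 + 2
17: 2609713 = 17·153512 + 9
19: 2609713 = 19·137353 + 6
23: 2609713 = 23·113465 + 18
29: 2609713 = 29·89990 + 3
31: 2609713 = 31·84184 + 9
37: 2609713 = 37·70532 + 29
41: 2609713 = 41·63651 + 22
43: 2609713 = 43·60691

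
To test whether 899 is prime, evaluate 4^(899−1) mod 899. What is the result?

4^1 ≡ 4 (mod 899)
4^2 ≡ 4^2 = 16 ≡ 16 (mod 899)
4^4 ≡ 16^2 = 256 ≡ 256 (mod 899)
4^8 ≡ 256^2 = 65536 ≡ 808 (mod 899)
4^16 ≡ 808^2 = 652864 ≡ 190 (mod 899)
4^32 ≡ 190^2 = 36100 ≡ 140 (mod 899)
4^64 ≡ 140^2 = 19600 ≡ 721 (mod 899)
4^128 ≡ 721^2 = 519841 ≡ 219 (mod 899)
4^256 ≡ 219^2 = 47961 ≡ 314 (mod 899)
4^512 ≡ 314^2 = 98596 ≡ 605 (mod 899)
898 = 512 + 256 + 128 + 2 in binary powers of 2.
So 4^898 ≡ 605 · 314 · 219 · 16 ≡ 219 (mod 899).
Since 219 ≠ 1, base 4 is a Fermat witness: 899 is composite.

219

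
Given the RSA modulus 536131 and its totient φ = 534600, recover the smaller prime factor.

φ(n) = (p−1)(q−1) = n − (p+q) + 1, so p + q = 536131 − 534600 + 1 = 1532.
p and q are the roots of t² − 1532t + 536131 = 0.
Discriminant: 1532² − 4·536131 = 2347024 − 2144524 = 202500; √202500 = 450.
q = (1532 − 450)/2 = 541, p = (1532 + 450)/2 = 991.
Check: 541 · 991 = 536131.

541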